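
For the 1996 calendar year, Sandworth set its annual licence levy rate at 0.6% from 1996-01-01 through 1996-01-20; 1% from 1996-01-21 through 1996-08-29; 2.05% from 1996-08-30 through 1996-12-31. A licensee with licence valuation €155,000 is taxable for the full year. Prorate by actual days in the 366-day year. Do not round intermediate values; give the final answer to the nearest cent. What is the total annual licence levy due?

€2,067.51

1996-01-01 to 1996-01-20: 20 days at 0.6% → €155,000 × 0.6% × 20/366 = €50.8197
1996-01-21 to 1996-08-29: 222 days at 1% → €155,000 × 1% × 222/366 = €940.1639
1996-08-30 to 1996-12-31: 124 days at 2.05% → €155,000 × 2.05% × 124/366 = €1,076.5301
Total = €2,067.5137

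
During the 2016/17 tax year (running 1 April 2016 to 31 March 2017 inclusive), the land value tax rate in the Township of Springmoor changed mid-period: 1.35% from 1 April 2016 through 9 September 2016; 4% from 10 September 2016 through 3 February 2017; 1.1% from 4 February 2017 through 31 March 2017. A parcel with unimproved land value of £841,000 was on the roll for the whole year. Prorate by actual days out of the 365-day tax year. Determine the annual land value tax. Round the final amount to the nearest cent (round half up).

£20,006.58

1 April – 9 September 2016: 162 days at 1.35% → £841,000 × 1.35% × 162/365 = £5,039.0877
10 September 2016 – 3 February 2017: 147 days at 4% → £841,000 × 4% × 147/365 = £13,548.1644
4 February – 31 March 2017: 56 days at 1.1% → £841,000 × 1.1% × 56/365 = £1,419.3315
Total = £20,006.5836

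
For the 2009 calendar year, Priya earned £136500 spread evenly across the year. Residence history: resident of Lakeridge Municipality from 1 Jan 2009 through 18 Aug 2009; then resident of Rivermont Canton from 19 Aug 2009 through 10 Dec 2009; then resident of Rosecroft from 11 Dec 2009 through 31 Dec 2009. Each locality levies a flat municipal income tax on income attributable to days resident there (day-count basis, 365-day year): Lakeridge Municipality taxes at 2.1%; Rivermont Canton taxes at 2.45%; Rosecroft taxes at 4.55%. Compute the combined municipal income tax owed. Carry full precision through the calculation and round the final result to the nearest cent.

£3208.12

Lakeridge Municipality, 1 Jan – 18 Aug 2009: 230 days → £136500 × 2.1% × 230/365 = £1806.2877
Rivermont Canton, 19 Aug – 10 Dec 2009: 114 days → £136500 × 2.45% × 114/365 = £1044.5055
Rosecroft, 11 Dec – 31 Dec 2009: 21 days → £136500 × 4.55% × 21/365 = £357.3308
Total = £3208.1240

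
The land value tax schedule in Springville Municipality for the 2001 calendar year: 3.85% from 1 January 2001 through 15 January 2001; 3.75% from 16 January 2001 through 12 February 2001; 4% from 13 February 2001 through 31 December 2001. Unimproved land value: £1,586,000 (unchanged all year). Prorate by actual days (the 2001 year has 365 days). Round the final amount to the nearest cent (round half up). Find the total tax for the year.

1 January – 15 January 2001: 15 days at 3.85% → £1,586,000 × 3.85% × 15/365 = £2,509.3562
16 January – 12 February 2001: 28 days at 3.75% → £1,586,000 × 3.75% × 28/365 = £4,562.4658
13 February – 31 December 2001: 322 days at 4% → £1,586,000 × 4% × 322/365 = £55,966.2466
Total = £63,038.0685

£63,038.07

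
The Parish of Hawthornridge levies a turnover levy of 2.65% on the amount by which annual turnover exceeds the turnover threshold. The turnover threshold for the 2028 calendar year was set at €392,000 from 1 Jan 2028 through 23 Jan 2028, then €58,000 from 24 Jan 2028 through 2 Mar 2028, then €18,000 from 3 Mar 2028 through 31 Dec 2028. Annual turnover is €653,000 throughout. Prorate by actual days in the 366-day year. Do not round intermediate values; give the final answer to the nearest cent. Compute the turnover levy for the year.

1 Jan – 23 Jan 2028: 23 days, exemption €392,000 → (€653,000 − €392,000) × 2.65% × 23/366 = €434.6434
24 Jan – 2 Mar 2028: 39 days, exemption €58,000 → (€653,000 − €58,000) × 2.65% × 39/366 = €1,680.1434
3 Mar – 31 Dec 2028: 304 days, exemption €18,000 → (€653,000 − €18,000) × 2.65% × 304/366 = €13,976.9399
Total = €16,091.7268

€16,091.73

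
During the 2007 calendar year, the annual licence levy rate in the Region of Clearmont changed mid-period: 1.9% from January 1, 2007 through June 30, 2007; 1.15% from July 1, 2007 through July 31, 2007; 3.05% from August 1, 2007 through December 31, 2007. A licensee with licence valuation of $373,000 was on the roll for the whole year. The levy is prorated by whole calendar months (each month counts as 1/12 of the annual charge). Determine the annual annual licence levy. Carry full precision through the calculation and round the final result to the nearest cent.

January 1 – June 30, 2007: 6 months at 1.9% → $373,000 × 1.9% × 6/12 = $3,543.5000
July 1 – July 31, 2007: 1 month at 1.15% → $373,000 × 1.15% × 1/12 = $357.4583
August 1 – December 31, 2007: 5 months at 3.05% → $373,000 × 3.05% × 5/12 = $4,740.2083
Total = $8,641.1667

$8,641.17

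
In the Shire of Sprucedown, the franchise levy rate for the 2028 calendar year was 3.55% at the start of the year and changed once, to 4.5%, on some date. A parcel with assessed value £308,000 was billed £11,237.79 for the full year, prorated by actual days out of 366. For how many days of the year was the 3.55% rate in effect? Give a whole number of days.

Let d = days at the first rate; then 366 − d days at the second rate.
£308,000 × [3.55%·d + 4.5%·(366−d)] / 366 = £11,237.79
Solving gives d = 328, so the new rate took effect on November 24, 2028.

328 days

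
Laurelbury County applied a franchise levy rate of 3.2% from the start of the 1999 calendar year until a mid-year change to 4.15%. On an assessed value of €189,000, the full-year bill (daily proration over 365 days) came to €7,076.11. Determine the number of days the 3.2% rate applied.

156 days

Let d = days at the first rate; then 365 − d days at the second rate.
€189,000 × [3.2%·d + 4.15%·(365−d)] / 365 = €7,076.11
Solving gives d = 156, so the new rate took effect on June 6, 1999.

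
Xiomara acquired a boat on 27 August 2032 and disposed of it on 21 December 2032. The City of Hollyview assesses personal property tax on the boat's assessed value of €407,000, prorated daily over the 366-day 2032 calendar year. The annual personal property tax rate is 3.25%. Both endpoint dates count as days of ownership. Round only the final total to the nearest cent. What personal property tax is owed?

€4,228.46

Days held (27 August – 21 December 2032): 117 out of 366
Tax = €407,000 × 3.25% × 117/366 = €4,228.4631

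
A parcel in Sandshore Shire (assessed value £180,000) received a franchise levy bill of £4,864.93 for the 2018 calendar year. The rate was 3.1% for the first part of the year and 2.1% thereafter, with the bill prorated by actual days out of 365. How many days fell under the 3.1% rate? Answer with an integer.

220 days

Let d = days at the first rate; then 365 − d days at the second rate.
£180,000 × [3.1%·d + 2.1%·(365−d)] / 365 = £4,864.93
Solving gives d = 220, so the new rate took effect on 9 August 2018.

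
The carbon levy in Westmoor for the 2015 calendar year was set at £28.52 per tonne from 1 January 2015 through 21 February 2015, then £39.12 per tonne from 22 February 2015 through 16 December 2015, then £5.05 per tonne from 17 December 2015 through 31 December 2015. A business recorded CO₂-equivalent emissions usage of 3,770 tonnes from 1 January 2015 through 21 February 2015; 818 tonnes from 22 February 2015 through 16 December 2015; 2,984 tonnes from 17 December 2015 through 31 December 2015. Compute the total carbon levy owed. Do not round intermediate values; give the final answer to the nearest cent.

1 January – 21 February 2015: 3,770 tonnes at £28.52/tonne → £107520.40
22 February – 16 December 2015: 818 tonnes at £39.12/tonne → £32000.16
17 December – 31 December 2015: 2,984 tonnes at £5.05/tonne → £15069.20

£154589.76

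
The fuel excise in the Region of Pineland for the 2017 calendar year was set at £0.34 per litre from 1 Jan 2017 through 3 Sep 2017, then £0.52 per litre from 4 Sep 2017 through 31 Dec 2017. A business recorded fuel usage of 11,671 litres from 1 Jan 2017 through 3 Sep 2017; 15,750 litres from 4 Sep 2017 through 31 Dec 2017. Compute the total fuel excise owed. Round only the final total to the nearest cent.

1 Jan – 3 Sep 2017: 11,671 litres at £0.34/litre → £3,968.14
4 Sep – 31 Dec 2017: 15,750 litres at £0.52/litre → £8,190.00

£12,158.14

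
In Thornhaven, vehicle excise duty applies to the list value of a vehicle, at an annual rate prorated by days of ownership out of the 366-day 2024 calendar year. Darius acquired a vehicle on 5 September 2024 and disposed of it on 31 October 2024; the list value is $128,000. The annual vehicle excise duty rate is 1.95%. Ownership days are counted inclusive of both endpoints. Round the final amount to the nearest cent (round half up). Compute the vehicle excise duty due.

Days held (5 September – 31 October 2024): 57 out of 366
Tax = $128,000 × 1.95% × 57/366 = $388.7213

$388.72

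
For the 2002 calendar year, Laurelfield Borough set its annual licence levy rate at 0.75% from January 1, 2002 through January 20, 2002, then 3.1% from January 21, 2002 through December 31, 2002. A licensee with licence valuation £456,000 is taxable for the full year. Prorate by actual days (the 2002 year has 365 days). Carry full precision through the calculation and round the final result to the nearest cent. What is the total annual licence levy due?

January 1 – January 20, 2002: 20 days at 0.75% → £456,000 × 0.75% × 20/365 = £187.3973
January 21 – December 31, 2002: 345 days at 3.1% → £456,000 × 3.1% × 345/365 = £13,361.4247
Total = £13,548.8219

£13,548.82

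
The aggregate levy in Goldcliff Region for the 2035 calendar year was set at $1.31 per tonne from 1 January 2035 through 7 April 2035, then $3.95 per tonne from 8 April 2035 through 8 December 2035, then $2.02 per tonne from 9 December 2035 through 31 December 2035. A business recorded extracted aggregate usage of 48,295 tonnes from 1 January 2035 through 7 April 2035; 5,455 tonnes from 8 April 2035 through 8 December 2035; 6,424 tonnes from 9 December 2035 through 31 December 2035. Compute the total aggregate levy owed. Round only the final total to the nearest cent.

$97,790.18

1 January – 7 April 2035: 48,295 tonnes at $1.31/tonne → $63,266.45
8 April – 8 December 2035: 5,455 tonnes at $3.95/tonne → $21,547.25
9 December – 31 December 2035: 6,424 tonnes at $2.02/tonne → $12,976.48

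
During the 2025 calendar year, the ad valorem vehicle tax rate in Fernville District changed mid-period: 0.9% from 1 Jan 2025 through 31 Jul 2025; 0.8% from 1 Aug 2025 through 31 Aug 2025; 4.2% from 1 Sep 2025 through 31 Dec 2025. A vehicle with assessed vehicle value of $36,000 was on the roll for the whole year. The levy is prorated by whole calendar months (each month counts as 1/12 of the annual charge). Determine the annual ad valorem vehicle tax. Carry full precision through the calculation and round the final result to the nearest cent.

1 Jan – 31 Jul 2025: 7 months at 0.9% → $36,000 × 0.9% × 7/12 = $189.0000
1 Aug – 31 Aug 2025: 1 month at 0.8% → $36,000 × 0.8% × 1/12 = $24.0000
1 Sep – 31 Dec 2025: 4 months at 4.2% → $36,000 × 4.2% × 4/12 = $504.0000
Total = $717.0000

$717.00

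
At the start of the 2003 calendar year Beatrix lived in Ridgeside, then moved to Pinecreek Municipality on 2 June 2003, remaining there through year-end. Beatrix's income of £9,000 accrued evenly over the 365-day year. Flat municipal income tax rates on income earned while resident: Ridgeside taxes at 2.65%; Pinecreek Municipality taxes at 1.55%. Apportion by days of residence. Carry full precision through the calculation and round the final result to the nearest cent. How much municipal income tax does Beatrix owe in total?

Ridgeside, 1 January – 1 June 2003: 152 days → £9,000 × 2.65% × 152/365 = £99.3205
Pinecreek Municipality, 2 June – 31 December 2003: 213 days → £9,000 × 1.55% × 213/365 = £81.4068
Total = £180.7274

£180.73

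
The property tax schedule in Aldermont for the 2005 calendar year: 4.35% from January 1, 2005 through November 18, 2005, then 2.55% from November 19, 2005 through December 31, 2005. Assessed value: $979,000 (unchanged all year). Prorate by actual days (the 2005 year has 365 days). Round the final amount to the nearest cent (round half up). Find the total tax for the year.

$40,510.48

January 1 – November 18, 2005: 322 days at 4.35% → $979,000 × 4.35% × 322/365 = $37,569.4603
November 19 – December 31, 2005: 43 days at 2.55% → $979,000 × 2.55% × 43/365 = $2,941.0233
Total = $40,510.4836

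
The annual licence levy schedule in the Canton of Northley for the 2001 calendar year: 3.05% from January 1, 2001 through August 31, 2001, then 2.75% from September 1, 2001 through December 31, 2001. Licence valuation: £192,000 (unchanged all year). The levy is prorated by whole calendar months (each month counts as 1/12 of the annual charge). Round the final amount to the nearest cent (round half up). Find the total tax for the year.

£5,664.00

January 1 – August 31, 2001: 8 months at 3.05% → £192,000 × 3.05% × 8/12 = £3,904.0000
September 1 – December 31, 2001: 4 months at 2.75% → £192,000 × 2.75% × 4/12 = £1,760.0000
Total = £5,664.0000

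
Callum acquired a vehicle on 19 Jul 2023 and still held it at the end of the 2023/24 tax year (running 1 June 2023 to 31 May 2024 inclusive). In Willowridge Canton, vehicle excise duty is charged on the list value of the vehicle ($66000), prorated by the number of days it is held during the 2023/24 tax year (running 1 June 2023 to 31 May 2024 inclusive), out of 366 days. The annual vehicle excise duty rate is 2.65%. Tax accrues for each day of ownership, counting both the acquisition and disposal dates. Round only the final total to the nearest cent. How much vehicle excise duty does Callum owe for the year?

$1519.62

Days held (19 Jul 2023 – 31 May 2024): 318 out of 366
Tax = $66000 × 2.65% × 318/366 = $1519.6230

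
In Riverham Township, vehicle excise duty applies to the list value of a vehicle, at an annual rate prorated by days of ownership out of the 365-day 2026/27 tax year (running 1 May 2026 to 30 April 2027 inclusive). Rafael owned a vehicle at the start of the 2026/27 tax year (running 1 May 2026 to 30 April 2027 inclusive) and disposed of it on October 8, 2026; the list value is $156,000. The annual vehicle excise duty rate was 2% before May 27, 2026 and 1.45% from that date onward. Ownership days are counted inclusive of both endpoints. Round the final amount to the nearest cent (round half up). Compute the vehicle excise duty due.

May 1 – May 26, 2026: 26 days at 2% → $156,000 × 2% × 26/365 = $222.2466
May 27 – October 8, 2026: 135 days at 1.45% → $156,000 × 1.45% × 135/365 = $836.6301
Total = $1,058.8767

$1,058.88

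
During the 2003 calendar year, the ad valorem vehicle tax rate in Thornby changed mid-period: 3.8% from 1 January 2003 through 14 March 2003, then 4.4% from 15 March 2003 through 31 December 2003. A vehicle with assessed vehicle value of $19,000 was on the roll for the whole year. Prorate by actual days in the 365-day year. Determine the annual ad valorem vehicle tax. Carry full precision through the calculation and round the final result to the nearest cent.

1 January – 14 March 2003: 73 days at 3.8% → $19,000 × 3.8% × 73/365 = $144.4000
15 March – 31 December 2003: 292 days at 4.4% → $19,000 × 4.4% × 292/365 = $668.8000
Total = $813.2000

$813.20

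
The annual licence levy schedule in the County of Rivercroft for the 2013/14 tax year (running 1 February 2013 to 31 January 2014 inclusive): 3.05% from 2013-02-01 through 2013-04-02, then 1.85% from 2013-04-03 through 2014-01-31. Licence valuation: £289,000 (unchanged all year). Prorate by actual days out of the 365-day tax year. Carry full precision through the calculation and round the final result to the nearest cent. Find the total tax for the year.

2013-02-01 to 2013-04-02: 61 days at 3.05% → £289,000 × 3.05% × 61/365 = £1,473.1082
2013-04-03 to 2014-01-31: 304 days at 1.85% → £289,000 × 1.85% × 304/365 = £4,452.9753
Total = £5,926.0836

£5,926.08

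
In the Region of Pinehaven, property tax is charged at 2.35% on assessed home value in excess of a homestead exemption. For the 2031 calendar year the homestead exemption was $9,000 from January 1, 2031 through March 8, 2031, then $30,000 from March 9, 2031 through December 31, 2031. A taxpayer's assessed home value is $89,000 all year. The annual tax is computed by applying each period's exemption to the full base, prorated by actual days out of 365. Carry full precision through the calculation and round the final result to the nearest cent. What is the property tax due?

January 1 – March 8, 2031: 67 days, exemption $9,000 → ($89,000 − $9,000) × 2.35% × 67/365 = $345.0959
March 9 – December 31, 2031: 298 days, exemption $30,000 → ($89,000 − $30,000) × 2.35% × 298/365 = $1,131.9918
Total = $1,477.0877

$1,477.09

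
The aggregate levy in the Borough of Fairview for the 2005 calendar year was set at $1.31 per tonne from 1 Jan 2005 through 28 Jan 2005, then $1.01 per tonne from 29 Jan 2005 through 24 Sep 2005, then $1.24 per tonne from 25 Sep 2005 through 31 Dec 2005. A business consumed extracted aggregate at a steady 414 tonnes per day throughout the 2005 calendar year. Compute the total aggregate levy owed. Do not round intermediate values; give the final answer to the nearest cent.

$165,430.26

1 Jan – 28 Jan 2005: 28 days × 414 tonnes/day = 11,592 tonnes at $1.31/tonne → $15,185.52
29 Jan – 24 Sep 2005: 239 days × 414 tonnes/day = 98,946 tonnes at $1.01/tonne → $99,935.46
25 Sep – 31 Dec 2005: 98 days × 414 tonnes/day = 40,572 tonnes at $1.24/tonne → $50,309.28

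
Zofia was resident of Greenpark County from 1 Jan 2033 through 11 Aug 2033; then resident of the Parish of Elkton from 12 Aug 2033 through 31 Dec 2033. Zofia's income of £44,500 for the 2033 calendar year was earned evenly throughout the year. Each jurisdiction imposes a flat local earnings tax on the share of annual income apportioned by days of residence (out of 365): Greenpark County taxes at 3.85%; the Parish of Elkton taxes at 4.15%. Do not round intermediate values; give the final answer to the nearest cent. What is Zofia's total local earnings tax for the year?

£1,765.19

Greenpark County, 1 Jan – 11 Aug 2033: 223 days → £44,500 × 3.85% × 223/365 = £1,046.7253
The Parish of Elkton, 12 Aug – 31 Dec 2033: 142 days → £44,500 × 4.15% × 142/365 = £718.4616
Total = £1,765.1870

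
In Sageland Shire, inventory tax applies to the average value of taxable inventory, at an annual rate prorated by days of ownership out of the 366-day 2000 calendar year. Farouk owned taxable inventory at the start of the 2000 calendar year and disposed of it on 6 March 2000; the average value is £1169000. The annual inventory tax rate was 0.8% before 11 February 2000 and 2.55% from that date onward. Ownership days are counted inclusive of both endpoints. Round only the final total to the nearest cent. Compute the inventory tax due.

£3083.80

1 January – 10 February 2000: 41 days at 0.8% → £1169000 × 0.8% × 41/366 = £1047.6284
11 February – 6 March 2000: 25 days at 2.55% → £1169000 × 2.55% × 25/366 = £2036.1680
Total = £3083.7964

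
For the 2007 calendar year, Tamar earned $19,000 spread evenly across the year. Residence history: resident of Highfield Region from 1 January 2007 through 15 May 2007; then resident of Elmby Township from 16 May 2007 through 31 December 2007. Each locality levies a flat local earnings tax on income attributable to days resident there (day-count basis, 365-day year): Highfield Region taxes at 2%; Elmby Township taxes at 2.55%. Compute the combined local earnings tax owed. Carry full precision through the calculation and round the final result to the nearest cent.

$445.85

Highfield Region, 1 January – 15 May 2007: 135 days → $19,000 × 2% × 135/365 = $140.5479
Elmby Township, 16 May – 31 December 2007: 230 days → $19,000 × 2.55% × 230/365 = $305.3014
Total = $445.8493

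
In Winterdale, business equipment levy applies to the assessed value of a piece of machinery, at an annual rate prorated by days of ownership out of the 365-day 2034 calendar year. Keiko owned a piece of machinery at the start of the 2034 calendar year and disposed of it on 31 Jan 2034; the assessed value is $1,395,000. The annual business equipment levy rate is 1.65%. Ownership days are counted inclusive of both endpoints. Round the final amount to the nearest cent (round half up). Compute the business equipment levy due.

Days held (1 Jan – 31 Jan 2034): 31 out of 365
Tax = $1,395,000 × 1.65% × 31/365 = $1,954.9110

$1,954.91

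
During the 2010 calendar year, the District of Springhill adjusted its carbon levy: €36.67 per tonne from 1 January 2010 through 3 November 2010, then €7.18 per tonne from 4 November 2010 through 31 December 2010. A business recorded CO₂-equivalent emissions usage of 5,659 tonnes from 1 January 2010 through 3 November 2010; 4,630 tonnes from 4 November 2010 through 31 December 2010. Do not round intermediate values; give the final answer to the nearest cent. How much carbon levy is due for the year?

1 January – 3 November 2010: 5,659 tonnes at €36.67/tonne → €207515.53
4 November – 31 December 2010: 4,630 tonnes at €7.18/tonne → €33243.40

€240758.93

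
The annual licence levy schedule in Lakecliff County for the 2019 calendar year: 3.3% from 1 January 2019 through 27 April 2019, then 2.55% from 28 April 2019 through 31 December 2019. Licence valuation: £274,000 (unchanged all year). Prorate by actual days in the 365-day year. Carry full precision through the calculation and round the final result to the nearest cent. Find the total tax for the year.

1 January – 27 April 2019: 117 days at 3.3% → £274,000 × 3.3% × 117/365 = £2,898.3945
28 April – 31 December 2019: 248 days at 2.55% → £274,000 × 2.55% × 248/365 = £4,747.3315
Total = £7,645.7260

£7,645.73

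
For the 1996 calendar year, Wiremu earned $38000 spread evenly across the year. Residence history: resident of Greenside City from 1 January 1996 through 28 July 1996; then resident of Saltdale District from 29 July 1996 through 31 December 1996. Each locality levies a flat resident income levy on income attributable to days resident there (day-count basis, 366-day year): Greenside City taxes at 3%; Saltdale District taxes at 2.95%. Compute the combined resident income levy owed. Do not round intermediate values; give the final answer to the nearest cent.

Greenside City, 1 January – 28 July 1996: 210 days → $38000 × 3% × 210/366 = $654.0984
Saltdale District, 29 July – 31 December 1996: 156 days → $38000 × 2.95% × 156/366 = $477.8033
Total = $1131.9016

$1131.90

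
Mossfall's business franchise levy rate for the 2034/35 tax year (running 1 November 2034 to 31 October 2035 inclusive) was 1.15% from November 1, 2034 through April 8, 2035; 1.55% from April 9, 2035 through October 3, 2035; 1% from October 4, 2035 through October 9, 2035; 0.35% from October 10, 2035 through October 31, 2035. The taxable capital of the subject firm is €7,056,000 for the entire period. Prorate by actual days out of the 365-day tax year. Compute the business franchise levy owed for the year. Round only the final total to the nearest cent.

€91,331.70

November 1, 2034 – April 8, 2035: 159 days at 1.15% → €7,056,000 × 1.15% × 159/365 = €35,347.6603
April 9 – October 3, 2035: 178 days at 1.55% → €7,056,000 × 1.55% × 178/365 = €53,335.6274
October 4 – October 9, 2035: 6 days at 1% → €7,056,000 × 1% × 6/365 = €1,159.8904
October 10 – October 31, 2035: 22 days at 0.35% → €7,056,000 × 0.35% × 22/365 = €1,488.5260
Total = €91,331.7041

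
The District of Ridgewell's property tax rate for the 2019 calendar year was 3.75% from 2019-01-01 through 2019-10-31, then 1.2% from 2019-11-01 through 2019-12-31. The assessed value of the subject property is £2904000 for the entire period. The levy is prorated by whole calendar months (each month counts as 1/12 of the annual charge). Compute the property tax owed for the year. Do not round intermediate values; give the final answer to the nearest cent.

£96558.00

2019-01-01 to 2019-10-31: 10 months at 3.75% → £2904000 × 3.75% × 10/12 = £90750.0000
2019-11-01 to 2019-12-31: 2 months at 1.2% → £2904000 × 1.2% × 2/12 = £5808.0000
Total = £96558.0000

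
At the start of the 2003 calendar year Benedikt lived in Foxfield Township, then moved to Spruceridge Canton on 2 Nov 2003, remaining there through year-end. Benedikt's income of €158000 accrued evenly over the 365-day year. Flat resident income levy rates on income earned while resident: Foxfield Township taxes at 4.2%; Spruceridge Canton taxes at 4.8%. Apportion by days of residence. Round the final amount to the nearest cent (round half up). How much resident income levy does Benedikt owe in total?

€6791.84

Foxfield Township, 1 Jan – 1 Nov 2003: 305 days → €158000 × 4.2% × 305/365 = €5545.1507
Spruceridge Canton, 2 Nov – 31 Dec 2003: 60 days → €158000 × 4.8% × 60/365 = €1246.6849
Total = €6791.8356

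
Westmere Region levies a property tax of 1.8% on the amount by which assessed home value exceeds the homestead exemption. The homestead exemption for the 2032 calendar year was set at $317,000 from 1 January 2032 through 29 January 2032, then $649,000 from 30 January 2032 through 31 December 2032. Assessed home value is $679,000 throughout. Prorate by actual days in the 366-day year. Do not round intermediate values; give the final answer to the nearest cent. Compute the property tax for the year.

$1,013.51

1 January – 29 January 2032: 29 days, exemption $317,000 → ($679,000 − $317,000) × 1.8% × 29/366 = $516.2951
30 January – 31 December 2032: 337 days, exemption $649,000 → ($679,000 − $649,000) × 1.8% × 337/366 = $497.2131
Total = $1,013.5082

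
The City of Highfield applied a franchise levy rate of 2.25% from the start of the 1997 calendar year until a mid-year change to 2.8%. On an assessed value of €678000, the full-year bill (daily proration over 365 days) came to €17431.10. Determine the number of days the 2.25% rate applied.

152 days

Let d = days at the first rate; then 365 − d days at the second rate.
€678000 × [2.25%·d + 2.8%·(365−d)] / 365 = €17431.10
Solving gives d = 152, so the new rate took effect on 2 Jun 1997.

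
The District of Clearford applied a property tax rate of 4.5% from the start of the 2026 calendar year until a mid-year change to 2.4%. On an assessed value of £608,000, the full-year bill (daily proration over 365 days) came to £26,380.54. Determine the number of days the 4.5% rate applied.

Let d = days at the first rate; then 365 − d days at the second rate.
£608,000 × [4.5%·d + 2.4%·(365−d)] / 365 = £26,380.54
Solving gives d = 337, so the new rate took effect on December 4, 2026.

337 days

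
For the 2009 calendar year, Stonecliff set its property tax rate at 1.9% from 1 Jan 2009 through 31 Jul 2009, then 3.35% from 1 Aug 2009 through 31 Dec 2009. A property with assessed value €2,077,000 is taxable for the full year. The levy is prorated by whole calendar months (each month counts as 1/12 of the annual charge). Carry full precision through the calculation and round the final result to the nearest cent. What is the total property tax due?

€52,011.54

1 Jan – 31 Jul 2009: 7 months at 1.9% → €2,077,000 × 1.9% × 7/12 = €23,020.0833
1 Aug – 31 Dec 2009: 5 months at 3.35% → €2,077,000 × 3.35% × 5/12 = €28,991.4583
Total = €52,011.5417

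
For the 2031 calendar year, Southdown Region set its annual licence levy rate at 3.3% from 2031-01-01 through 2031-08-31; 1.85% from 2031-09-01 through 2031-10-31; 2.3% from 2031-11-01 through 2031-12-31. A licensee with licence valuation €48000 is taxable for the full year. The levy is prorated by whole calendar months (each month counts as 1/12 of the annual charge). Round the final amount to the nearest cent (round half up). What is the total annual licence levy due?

2031-01-01 to 2031-08-31: 8 months at 3.3% → €48000 × 3.3% × 8/12 = €1056.0000
2031-09-01 to 2031-10-31: 2 months at 1.85% → €48000 × 1.85% × 2/12 = €148.0000
2031-11-01 to 2031-12-31: 2 months at 2.3% → €48000 × 2.3% × 2/12 = €184.0000
Total = €1388.0000

€1388.00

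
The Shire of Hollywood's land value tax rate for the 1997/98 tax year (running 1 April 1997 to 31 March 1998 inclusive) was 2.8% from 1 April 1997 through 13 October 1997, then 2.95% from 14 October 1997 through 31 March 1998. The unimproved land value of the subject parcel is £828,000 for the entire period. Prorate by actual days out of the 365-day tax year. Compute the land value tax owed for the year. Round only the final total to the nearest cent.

1 April – 13 October 1997: 196 days at 2.8% → £828,000 × 2.8% × 196/365 = £12,449.4904
14 October 1997 – 31 March 1998: 169 days at 2.95% → £828,000 × 2.95% × 169/365 = £11,309.5726
Total = £23,759.0630

£23,759.06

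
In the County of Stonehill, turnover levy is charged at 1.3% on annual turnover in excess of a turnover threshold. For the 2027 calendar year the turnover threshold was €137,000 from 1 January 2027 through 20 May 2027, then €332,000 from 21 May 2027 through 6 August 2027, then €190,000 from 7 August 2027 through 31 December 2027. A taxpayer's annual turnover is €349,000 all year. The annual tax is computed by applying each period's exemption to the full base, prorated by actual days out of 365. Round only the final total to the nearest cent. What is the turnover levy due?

1 January – 20 May 2027: 140 days, exemption €137,000 → (€349,000 − €137,000) × 1.3% × 140/365 = €1,057.0959
21 May – 6 August 2027: 78 days, exemption €332,000 → (€349,000 − €332,000) × 1.3% × 78/365 = €47.2274
7 August – 31 December 2027: 147 days, exemption €190,000 → (€349,000 − €190,000) × 1.3% × 147/365 = €832.4630
Total = €1,936.7863

€1,936.79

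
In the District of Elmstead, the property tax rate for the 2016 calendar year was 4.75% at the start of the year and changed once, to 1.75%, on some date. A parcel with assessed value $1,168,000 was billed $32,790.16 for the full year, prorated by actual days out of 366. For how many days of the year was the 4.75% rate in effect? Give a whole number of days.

Let d = days at the first rate; then 366 − d days at the second rate.
$1,168,000 × [4.75%·d + 1.75%·(366−d)] / 366 = $32,790.16
Solving gives d = 129, so the new rate took effect on May 9, 2016.

129 days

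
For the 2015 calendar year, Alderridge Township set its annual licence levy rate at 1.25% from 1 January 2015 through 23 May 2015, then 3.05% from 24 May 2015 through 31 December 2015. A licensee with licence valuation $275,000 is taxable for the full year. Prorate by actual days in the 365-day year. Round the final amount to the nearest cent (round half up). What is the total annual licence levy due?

$6,448.18

1 January – 23 May 2015: 143 days at 1.25% → $275,000 × 1.25% × 143/365 = $1,346.7466
24 May – 31 December 2015: 222 days at 3.05% → $275,000 × 3.05% × 222/365 = $5,101.4384
Total = $6,448.1849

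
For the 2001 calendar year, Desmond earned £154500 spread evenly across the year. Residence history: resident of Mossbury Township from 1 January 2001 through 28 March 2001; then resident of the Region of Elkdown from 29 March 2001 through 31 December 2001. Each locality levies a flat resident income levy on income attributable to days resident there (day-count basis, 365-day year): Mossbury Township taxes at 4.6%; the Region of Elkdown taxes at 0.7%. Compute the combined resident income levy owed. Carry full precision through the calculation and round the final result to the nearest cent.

£2517.72

Mossbury Township, 1 January – 28 March 2001: 87 days → £154500 × 4.6% × 87/365 = £1693.9973
The Region of Elkdown, 29 March – 31 December 2001: 278 days → £154500 × 0.7% × 278/365 = £823.7178
Total = £2517.7151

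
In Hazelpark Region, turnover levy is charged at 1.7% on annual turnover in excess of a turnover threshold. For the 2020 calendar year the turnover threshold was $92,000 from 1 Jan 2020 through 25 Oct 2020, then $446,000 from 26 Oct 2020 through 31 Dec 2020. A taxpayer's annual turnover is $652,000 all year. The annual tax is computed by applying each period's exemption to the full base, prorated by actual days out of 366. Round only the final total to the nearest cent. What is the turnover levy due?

1 Jan – 25 Oct 2020: 299 days, exemption $92,000 → ($652,000 − $92,000) × 1.7% × 299/366 = $7,777.2678
26 Oct – 31 Dec 2020: 67 days, exemption $446,000 → ($652,000 − $446,000) × 1.7% × 67/366 = $641.0765
Total = $8,418.3443

$8,418.34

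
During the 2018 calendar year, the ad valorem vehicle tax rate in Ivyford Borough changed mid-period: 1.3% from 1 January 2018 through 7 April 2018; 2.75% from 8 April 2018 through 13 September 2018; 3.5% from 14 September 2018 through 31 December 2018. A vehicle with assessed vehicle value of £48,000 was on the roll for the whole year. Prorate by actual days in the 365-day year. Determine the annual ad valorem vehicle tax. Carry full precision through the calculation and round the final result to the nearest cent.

£1,242.54

1 January – 7 April 2018: 97 days at 1.3% → £48,000 × 1.3% × 97/365 = £165.8301
8 April – 13 September 2018: 159 days at 2.75% → £48,000 × 2.75% × 159/365 = £575.0137
14 September – 31 December 2018: 109 days at 3.5% → £48,000 × 3.5% × 109/365 = £501.6986
Total = £1,242.5425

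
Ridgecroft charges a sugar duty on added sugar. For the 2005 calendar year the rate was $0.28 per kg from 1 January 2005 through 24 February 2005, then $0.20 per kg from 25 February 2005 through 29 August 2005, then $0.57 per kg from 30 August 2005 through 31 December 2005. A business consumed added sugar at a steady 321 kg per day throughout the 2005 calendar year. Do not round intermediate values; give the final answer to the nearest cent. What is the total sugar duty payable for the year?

$39,572.88

1 January – 24 February 2005: 55 days × 321 kg/day = 17,655 kg at $0.28/kg → $4,943.40
25 February – 29 August 2005: 186 days × 321 kg/day = 59,706 kg at $0.20/kg → $11,941.20
30 August – 31 December 2005: 124 days × 321 kg/day = 39,804 kg at $0.57/kg → $22,688.28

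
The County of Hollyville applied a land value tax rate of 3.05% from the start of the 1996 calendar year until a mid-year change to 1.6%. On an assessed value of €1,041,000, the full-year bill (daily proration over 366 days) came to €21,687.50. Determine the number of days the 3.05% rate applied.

Let d = days at the first rate; then 366 − d days at the second rate.
€1,041,000 × [3.05%·d + 1.6%·(366−d)] / 366 = €21,687.50
Solving gives d = 122, so the new rate took effect on 2 May 1996.

122 days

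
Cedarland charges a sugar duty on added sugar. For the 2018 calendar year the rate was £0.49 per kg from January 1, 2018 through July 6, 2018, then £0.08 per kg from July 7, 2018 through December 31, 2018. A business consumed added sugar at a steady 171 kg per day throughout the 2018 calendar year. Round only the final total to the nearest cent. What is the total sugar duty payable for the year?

£18,103.77

January 1 – July 6, 2018: 187 days × 171 kg/day = 31,977 kg at £0.49/kg → £15,668.73
July 7 – December 31, 2018: 178 days × 171 kg/day = 30,438 kg at £0.08/kg → £2,435.04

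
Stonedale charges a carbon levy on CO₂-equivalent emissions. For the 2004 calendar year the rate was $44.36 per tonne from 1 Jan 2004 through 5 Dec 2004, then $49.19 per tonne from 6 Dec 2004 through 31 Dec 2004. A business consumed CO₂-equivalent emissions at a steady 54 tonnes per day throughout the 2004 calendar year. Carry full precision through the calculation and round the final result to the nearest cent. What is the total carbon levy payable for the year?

$883,512.36

1 Jan – 5 Dec 2004: 340 days × 54 tonnes/day = 18,360 tonnes at $44.36/tonne → $814,449.60
6 Dec – 31 Dec 2004: 26 days × 54 tonnes/day = 1,404 tonnes at $49.19/tonne → $69,062.76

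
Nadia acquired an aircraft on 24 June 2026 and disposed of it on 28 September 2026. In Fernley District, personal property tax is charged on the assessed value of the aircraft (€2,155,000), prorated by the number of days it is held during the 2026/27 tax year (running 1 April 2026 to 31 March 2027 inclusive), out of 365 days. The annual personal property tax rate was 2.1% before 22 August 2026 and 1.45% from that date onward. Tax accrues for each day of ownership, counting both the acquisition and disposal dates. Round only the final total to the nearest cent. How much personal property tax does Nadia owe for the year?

24 June – 21 August 2026: 59 days at 2.1% → €2,155,000 × 2.1% × 59/365 = €7,315.1918
22 August – 28 September 2026: 38 days at 1.45% → €2,155,000 × 1.45% × 38/365 = €3,253.1644
Total = €10,568.3562

€10,568.36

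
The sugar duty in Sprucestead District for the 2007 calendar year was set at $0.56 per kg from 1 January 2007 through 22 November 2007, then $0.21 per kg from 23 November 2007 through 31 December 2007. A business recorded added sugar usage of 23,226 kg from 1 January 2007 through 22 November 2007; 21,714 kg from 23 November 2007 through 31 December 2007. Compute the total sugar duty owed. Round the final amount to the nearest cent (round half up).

1 January – 22 November 2007: 23,226 kg at $0.56/kg → $13,006.56
23 November – 31 December 2007: 21,714 kg at $0.21/kg → $4,559.94

$17,566.50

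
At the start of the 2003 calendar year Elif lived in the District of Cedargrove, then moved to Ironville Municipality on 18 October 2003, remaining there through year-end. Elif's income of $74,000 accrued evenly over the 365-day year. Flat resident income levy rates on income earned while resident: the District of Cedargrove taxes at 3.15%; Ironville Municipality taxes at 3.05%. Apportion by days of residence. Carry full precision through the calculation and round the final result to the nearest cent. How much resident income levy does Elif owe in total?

$2,315.79

The District of Cedargrove, 1 January – 17 October 2003: 290 days → $74,000 × 3.15% × 290/365 = $1,852.0274
Ironville Municipality, 18 October – 31 December 2003: 75 days → $74,000 × 3.05% × 75/365 = $463.7671
Total = $2,315.7945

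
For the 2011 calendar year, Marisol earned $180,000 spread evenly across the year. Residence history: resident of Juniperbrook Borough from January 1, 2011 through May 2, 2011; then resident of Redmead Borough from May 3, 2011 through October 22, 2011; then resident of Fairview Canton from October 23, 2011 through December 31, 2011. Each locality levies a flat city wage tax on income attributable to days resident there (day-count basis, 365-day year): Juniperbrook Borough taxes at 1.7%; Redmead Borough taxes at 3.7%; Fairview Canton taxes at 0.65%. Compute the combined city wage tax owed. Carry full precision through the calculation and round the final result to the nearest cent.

$4,403.84

Juniperbrook Borough, January 1 – May 2, 2011: 122 days → $180,000 × 1.7% × 122/365 = $1,022.7945
Redmead Borough, May 3 – October 22, 2011: 173 days → $180,000 × 3.7% × 173/365 = $3,156.6575
Fairview Canton, October 23 – December 31, 2011: 70 days → $180,000 × 0.65% × 70/365 = $224.3836
Total = $4,403.8356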